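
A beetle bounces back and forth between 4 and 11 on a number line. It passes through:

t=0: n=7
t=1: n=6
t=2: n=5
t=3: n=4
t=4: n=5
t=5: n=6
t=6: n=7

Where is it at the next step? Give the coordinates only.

The value travels 1 per step and bounces off the walls at 4 and 11.
  step 7: 7 → 8

n=8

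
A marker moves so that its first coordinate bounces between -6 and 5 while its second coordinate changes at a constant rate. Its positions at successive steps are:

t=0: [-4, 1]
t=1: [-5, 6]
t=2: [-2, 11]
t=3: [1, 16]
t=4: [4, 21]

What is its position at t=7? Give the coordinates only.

[-3, 36]

The first coordinate travels 3 per step and bounces off the walls at -6 and 5.
  step 5: 4 → 3
  step 6: 3 → 0
  step 7: 0 → -3
The second coordinate changes by +5 each step: at step 7 it is 36.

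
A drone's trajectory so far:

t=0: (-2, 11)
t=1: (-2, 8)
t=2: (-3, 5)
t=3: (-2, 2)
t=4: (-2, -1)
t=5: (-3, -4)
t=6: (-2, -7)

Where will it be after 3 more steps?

(-2, -16)

The first coordinate repeats the cycle [-2, -2, -3] with period 3; step 9 mod 3 = 0, giving -2.
The second coordinate changes by -3 each step, so at step 9 it is 11 + 9·(-3) = -16.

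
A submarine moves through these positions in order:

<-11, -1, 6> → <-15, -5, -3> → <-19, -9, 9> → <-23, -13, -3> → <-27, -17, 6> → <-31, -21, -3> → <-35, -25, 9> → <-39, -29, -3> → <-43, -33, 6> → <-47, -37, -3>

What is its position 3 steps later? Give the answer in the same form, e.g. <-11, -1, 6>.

<-59, -49, 6>

First: linear, -4 per step → -59 at step 12.
Second: linear, -4 per step → -49 at step 12.
Third: cycles through 6, -3, 9, -3 every 4 steps. Step 12 lands at position 0 of the cycle → 6.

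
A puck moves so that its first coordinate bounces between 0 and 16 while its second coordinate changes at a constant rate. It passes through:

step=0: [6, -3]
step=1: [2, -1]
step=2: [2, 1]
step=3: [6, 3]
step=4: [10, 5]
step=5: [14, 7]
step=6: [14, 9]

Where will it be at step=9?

[2, 15]

The first coordinate reflects between 0 and 16, moving 4 per step.
  step 7: 14 → 10
  step 8: 10 → 6
  step 9: 6 → 2
The second coordinate changes by +2 each step: at step 9 it is 15.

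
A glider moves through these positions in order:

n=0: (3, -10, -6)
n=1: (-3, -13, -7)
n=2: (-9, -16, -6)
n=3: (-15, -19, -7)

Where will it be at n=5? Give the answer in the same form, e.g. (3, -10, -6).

The first coordinate changes by -6 each step, so at step 5 it is 3 + 5·(-6) = -27.
The second coordinate changes by -3 each step, so at step 5 it is -10 + 5·(-3) = -25.
The third coordinate repeats the cycle [-6, -7] with period 2; step 5 mod 2 = 1, giving -7.

(-27, -25, -7)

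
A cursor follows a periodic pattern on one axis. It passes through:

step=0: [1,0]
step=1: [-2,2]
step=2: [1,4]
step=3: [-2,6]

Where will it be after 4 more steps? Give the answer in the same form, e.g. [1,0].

First: cycles through 1, -2 every 2 steps. Step 7 lands at position 1 of the cycle → -2.
Second: linear, +2 per step → 14 at step 7.

[-2,14]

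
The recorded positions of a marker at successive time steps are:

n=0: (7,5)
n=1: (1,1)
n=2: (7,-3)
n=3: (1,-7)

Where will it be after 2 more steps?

The first coordinate repeats the cycle [7, 1] with period 2; step 5 mod 2 = 1, giving 1.
The second coordinate changes by -4 each step, so at step 5 it is 5 + 5·(-4) = -15.

(1,-15)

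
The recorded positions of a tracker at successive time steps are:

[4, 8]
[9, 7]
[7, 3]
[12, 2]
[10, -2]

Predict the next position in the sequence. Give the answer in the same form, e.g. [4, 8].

[15, -3]

Step-to-step displacements: [+5, -1], [-2, -4], [+5, -1], [-2, -4] — a repeating cycle of length 2.
step 5: apply [+5, -1] → [15, -3]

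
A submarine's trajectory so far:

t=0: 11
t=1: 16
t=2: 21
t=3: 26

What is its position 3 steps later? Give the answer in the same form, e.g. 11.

41

Constant displacement of +5 per step.
step 4: 26 + 5 → 31
step 5: 31 + 5 → 36
step 6: 36 + 5 → 41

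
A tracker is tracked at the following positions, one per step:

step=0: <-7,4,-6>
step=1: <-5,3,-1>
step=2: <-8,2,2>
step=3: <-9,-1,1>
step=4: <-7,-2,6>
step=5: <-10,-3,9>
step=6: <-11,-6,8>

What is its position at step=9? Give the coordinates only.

The moves between consecutive positions are <+2,-1,+5>, <-3,-1,+3>, <-1,-3,-1>, <+2,-1,+5>, <-3,-1,+3>, <-1,-3,-1>; they repeat the 3-cycle [<+2,-1,+5>, <-3,-1,+3>, <-1,-3,-1>].
step 7: apply <+2,-1,+5> → <-9,-7,13>
step 8: apply <-3,-1,+3> → <-12,-8,16>
step 9: apply <-1,-3,-1> → <-13,-11,15>

<-13,-11,15>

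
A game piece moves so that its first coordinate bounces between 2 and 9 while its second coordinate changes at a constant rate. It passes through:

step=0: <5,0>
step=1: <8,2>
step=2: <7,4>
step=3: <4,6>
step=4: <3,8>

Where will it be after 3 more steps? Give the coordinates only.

The first coordinate reflects between 2 and 9, moving 3 per step.
  step 5: 3 → 6
  step 6: 6 → 9
  step 7: 9 → 6
The second coordinate changes by +2 each step: at step 7 it is 14.

<6,14>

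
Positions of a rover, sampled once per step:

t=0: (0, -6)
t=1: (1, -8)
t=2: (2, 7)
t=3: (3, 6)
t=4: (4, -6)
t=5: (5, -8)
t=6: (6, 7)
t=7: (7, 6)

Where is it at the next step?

(8, -6)

First: linear, +1 per step → 8 at step 8.
Second: cycles through -6, -8, 7, 6 every 4 steps. Step 8 lands at position 0 of the cycle → -6.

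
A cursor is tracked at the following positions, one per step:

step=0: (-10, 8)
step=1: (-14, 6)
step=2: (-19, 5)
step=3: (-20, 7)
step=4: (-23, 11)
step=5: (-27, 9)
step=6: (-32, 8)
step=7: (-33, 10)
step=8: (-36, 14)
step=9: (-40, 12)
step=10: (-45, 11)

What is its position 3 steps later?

(-53, 15)

Differencing gives (-4, -2), (-5, -1), (-1, +2), (-3, +4), (-4, -2), (-5, -1), (-1, +2), (-3, +4), (-4, -2), (-5, -1). This is the pattern (-4, -2), (-5, -1), (-1, +2), (-3, +4) repeated.
step 11: apply (-1, +2) → (-46, 13)
step 12: apply (-3, +4) → (-49, 17)
step 13: apply (-4, -2) → (-53, 15)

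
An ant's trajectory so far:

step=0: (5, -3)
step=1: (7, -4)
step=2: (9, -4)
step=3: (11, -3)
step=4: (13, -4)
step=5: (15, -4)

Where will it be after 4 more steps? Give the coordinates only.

First: linear, +2 per step → 23 at step 9.
Second: cycles through -3, -4, -4 every 3 steps. Step 9 lands at position 0 of the cycle → -3.

(23, -3)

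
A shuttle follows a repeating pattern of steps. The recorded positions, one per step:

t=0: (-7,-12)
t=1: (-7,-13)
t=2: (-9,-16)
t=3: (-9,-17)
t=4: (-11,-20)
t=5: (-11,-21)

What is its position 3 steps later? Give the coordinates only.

(-15,-28)

Step-to-step displacements: (+0,-1), (-2,-3), (+0,-1), (-2,-3), (+0,-1) — a repeating cycle of length 2.
step 6: apply (-2,-3) → (-13,-24)
step 7: apply (+0,-1) → (-13,-25)
step 8: apply (-2,-3) → (-15,-28)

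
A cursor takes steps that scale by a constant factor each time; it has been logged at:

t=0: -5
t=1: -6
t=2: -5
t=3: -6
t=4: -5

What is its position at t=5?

-6

Step-to-step displacements: -1, +1, -1, +1; each is -1× the previous.
step 5: -5 − 1 → -6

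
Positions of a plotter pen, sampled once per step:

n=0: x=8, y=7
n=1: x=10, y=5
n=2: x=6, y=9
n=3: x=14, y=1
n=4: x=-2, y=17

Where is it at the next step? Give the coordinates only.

Step-to-step displacements: (+2, -2), (-4, +4), (+8, -8), (-16, +16); each is -2× the previous.
step 5: x=-2, y=17 + (+32, -32) → x=30, y=-15

x=30, y=-15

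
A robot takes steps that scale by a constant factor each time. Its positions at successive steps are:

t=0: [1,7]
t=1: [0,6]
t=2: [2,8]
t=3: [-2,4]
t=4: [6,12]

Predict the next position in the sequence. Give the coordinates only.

Step-to-step displacements: [-1,-1], [+2,+2], [-4,-4], [+8,+8]; each is -2× the previous.
step 5: [6,12] + [-16,-16] → [-10,-4]

[-10,-4]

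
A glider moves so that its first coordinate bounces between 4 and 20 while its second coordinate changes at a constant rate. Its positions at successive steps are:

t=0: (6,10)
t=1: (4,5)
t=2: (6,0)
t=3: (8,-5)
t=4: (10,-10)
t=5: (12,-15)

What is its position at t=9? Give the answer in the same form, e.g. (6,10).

(20,-35)

The first coordinate reflects between 4 and 20, moving 2 per step.
  step 6: 12 → 14
  step 7: 14 → 16
  step 8: 16 → 18
  step 9: 18 → 20
The second coordinate changes by -5 each step: at step 9 it is -35.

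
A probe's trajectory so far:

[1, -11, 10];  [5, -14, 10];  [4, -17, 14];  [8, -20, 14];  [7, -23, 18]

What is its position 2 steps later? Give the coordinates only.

[10, -29, 22]

The moves between consecutive positions are [+4, -3, +0], [-1, -3, +4], [+4, -3, +0], [-1, -3, +4]; they repeat the 2-cycle [[+4, -3, +0], [-1, -3, +4]].
step 5: apply [+4, -3, +0] → [11, -26, 18]
step 6: apply [-1, -3, +4] → [10, -29, 22]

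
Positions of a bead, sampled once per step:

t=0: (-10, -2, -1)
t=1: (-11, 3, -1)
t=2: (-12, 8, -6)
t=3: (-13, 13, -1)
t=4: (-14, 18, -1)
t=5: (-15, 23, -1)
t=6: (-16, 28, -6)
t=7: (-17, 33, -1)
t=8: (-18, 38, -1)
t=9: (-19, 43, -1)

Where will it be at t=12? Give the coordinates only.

The first coordinate changes by -1 each step, so at step 12 it is -10 + 12·(-1) = -22.
The second coordinate changes by +5 each step, so at step 12 it is -2 + 12·(5) = 58.
The third coordinate repeats the cycle [-1, -1, -6, -1] with period 4; step 12 mod 4 = 0, giving -1.

(-22, 58, -1)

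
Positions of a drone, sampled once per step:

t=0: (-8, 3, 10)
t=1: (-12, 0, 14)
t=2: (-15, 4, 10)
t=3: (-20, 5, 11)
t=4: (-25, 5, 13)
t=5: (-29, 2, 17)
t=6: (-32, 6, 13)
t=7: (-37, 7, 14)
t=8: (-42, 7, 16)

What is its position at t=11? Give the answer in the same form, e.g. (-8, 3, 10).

The moves between consecutive positions are (-4, -3, +4), (-3, +4, -4), (-5, +1, +1), (-5, +0, +2), (-4, -3, +4), (-3, +4, -4), (-5, +1, +1), (-5, +0, +2); they repeat the 4-cycle [(-4, -3, +4), (-3, +4, -4), (-5, +1, +1), (-5, +0, +2)].
step 9: apply (-4, -3, +4) → (-46, 4, 20)
step 10: apply (-3, +4, -4) → (-49, 8, 16)
step 11: apply (-5, +1, +1) → (-54, 9, 17)

(-54, 9, 17)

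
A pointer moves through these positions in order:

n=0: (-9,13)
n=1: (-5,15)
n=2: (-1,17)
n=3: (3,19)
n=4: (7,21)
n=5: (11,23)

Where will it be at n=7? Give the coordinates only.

Each step adds (+4,+2) to the position.
step 6: (11,23) + (+4,+2) → (15,25)
step 7: (15,25) + (+4,+2) → (19,27)

(19,27)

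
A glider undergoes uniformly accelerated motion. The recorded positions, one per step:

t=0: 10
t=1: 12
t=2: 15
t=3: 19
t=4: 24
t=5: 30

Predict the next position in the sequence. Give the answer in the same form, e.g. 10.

37

First differences are +2, +3, +4, +5, +6; their common second difference is +1 (constant acceleration).
step 6: 30 + 7 → 37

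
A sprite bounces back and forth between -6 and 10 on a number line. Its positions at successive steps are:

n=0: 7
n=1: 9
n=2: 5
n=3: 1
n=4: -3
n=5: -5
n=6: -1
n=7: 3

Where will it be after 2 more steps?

The value reflects between -6 and 10, moving 4 per step.
  step 8: 3 → 7
  step 9: 7 → 9

9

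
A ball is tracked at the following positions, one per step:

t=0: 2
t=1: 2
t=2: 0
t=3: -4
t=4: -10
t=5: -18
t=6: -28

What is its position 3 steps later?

-70

First differences are +0, -2, -4, -6, -8, -10; their common second difference is -2 (constant acceleration).
step 7: -28 − 12 → -40
step 8: -40 − 14 → -54
step 9: -54 − 16 → -70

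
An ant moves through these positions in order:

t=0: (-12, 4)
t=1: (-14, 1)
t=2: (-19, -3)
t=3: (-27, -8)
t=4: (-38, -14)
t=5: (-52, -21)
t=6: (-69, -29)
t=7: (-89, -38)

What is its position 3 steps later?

Successive displacements: (-2, -3), (-5, -4), (-8, -5), (-11, -6), (-14, -7), (-17, -8), (-20, -9) — each changes by (-3, -1).
step 8: (-89, -38) + (-23, -10) → (-112, -48)
step 9: (-112, -48) + (-26, -11) → (-138, -59)
step 10: (-138, -59) + (-29, -12) → (-167, -71)

(-167, -71)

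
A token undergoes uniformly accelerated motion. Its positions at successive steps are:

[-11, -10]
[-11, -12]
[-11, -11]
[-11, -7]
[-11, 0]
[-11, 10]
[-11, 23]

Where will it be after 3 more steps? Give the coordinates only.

[-11, 80]

First differences are [+0, -2], [+0, +1], [+0, +4], [+0, +7], [+0, +10], [+0, +13]; their common second difference is [+0, +3] (constant acceleration).
step 7: [-11, 23] + [+0, +16] → [-11, 39]
step 8: [-11, 39] + [+0, +19] → [-11, 58]
step 9: [-11, 58] + [+0, +22] → [-11, 80]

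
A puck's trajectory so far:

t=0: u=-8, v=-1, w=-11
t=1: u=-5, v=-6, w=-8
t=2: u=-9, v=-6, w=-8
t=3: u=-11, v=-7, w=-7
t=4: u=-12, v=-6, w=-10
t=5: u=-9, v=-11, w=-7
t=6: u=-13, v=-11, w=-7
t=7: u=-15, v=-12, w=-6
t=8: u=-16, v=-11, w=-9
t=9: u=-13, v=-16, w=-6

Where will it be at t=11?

u=-19, v=-17, w=-5

Step-to-step displacements: (+3,-5,+3), (-4,+0,+0), (-2,-1,+1), (-1,+1,-3), (+3,-5,+3), (-4,+0,+0), (-2,-1,+1), (-1,+1,-3), (+3,-5,+3) — a repeating cycle of length 4.
step 10: apply (-4,+0,+0) → u=-17, v=-16, w=-6
step 11: apply (-2,-1,+1) → u=-19, v=-17, w=-5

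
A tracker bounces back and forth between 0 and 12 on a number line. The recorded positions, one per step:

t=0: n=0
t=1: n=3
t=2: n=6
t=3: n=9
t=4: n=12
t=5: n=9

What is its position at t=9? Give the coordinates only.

n=3

The value travels 3 per step and bounces off the walls at 0 and 12.
  step 6: 9 → 6
  step 7: 6 → 3
  step 8: 3 → 0
  step 9: 0 → 3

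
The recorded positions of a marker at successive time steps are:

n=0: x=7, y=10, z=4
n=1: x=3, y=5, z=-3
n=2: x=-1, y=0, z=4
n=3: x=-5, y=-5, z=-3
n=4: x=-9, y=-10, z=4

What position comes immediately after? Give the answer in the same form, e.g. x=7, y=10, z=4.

x=-13, y=-15, z=-3

X: linear, -4 per step → -13 at step 5.
Y: linear, -5 per step → -15 at step 5.
Z: cycles through 4, -3 every 2 steps. Step 5 lands at position 1 of the cycle → -3.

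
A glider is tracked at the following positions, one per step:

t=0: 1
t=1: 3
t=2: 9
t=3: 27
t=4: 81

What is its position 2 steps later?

Consecutive displacements +2, +6, +18, +54 scale by a factor of 3 each step.
step 5: 81 + 162 → 243
step 6: 243 + 486 → 729

729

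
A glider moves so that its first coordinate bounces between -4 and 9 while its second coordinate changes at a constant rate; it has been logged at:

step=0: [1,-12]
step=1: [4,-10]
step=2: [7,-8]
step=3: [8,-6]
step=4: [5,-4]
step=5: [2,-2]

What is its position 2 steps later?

The first coordinate travels 3 per step and bounces off the walls at -4 and 9.
  step 6: 2 → -1
  step 7: -1 → -4
The second coordinate changes by +2 each step: at step 7 it is 2.

[-4,2]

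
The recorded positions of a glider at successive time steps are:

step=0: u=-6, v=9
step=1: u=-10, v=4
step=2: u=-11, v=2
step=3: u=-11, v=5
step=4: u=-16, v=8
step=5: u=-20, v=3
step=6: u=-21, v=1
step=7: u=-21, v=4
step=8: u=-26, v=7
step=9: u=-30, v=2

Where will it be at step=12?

The moves between consecutive positions are (-4, -5), (-1, -2), (+0, +3), (-5, +3), (-4, -5), (-1, -2), (+0, +3), (-5, +3), (-4, -5); they repeat the 4-cycle [(-4, -5), (-1, -2), (+0, +3), (-5, +3)].
step 10: apply (-1, -2) → u=-31, v=0
step 11: apply (+0, +3) → u=-31, v=3
step 12: apply (-5, +3) → u=-36, v=6

u=-36, v=6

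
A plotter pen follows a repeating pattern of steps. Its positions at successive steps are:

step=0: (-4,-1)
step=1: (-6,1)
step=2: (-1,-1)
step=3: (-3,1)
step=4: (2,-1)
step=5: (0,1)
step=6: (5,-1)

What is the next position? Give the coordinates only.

(3,1)

Step-to-step displacements: (-2,+2), (+5,-2), (-2,+2), (+5,-2), (-2,+2), (+5,-2) — a repeating cycle of length 2.
step 7: apply (-2,+2) → (3,1)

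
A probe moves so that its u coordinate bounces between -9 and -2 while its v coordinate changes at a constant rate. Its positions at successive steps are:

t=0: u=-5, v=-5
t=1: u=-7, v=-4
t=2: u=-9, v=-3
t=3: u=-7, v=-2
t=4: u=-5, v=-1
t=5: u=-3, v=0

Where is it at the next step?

The u coordinate reflects between -9 and -2, moving 2 per step.
  step 6: -3 → -3
The v coordinate changes by +1 each step: at step 6 it is 1.

u=-3, v=1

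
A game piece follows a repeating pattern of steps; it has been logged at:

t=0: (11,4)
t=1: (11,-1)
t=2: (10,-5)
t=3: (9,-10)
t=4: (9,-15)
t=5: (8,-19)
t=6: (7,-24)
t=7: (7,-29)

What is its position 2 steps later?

Step-to-step displacements: (+0,-5), (-1,-4), (-1,-5), (+0,-5), (-1,-4), (-1,-5), (+0,-5) — a repeating cycle of length 3.
step 8: apply (-1,-4) → (6,-33)
step 9: apply (-1,-5) → (5,-38)

(5,-38)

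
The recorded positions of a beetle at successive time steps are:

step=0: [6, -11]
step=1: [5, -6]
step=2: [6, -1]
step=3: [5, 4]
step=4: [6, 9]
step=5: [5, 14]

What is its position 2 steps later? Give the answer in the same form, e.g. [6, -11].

The first coordinate repeats the cycle [6, 5] with period 2; step 7 mod 2 = 1, giving 5.
The second coordinate changes by +5 each step, so at step 7 it is -11 + 7·(5) = 24.

[5, 24]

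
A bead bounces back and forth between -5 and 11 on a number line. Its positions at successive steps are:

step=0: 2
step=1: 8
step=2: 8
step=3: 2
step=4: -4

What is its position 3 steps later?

The value reflects between -5 and 11, moving 6 per step.
  step 5: -4 → 0
  step 6: 0 → 6
  step 7: 6 → 10

10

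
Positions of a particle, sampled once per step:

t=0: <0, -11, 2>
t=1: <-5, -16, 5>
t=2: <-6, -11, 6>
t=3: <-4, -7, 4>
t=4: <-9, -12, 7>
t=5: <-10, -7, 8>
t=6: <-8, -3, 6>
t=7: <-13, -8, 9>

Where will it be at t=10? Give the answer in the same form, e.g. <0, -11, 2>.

<-17, -4, 11>

Step-to-step displacements: <-5, -5, +3>, <-1, +5, +1>, <+2, +4, -2>, <-5, -5, +3>, <-1, +5, +1>, <+2, +4, -2>, <-5, -5, +3> — a repeating cycle of length 3.
step 8: apply <-1, +5, +1> → <-14, -3, 10>
step 9: apply <+2, +4, -2> → <-12, 1, 8>
step 10: apply <-5, -5, +3> → <-17, -4, 11>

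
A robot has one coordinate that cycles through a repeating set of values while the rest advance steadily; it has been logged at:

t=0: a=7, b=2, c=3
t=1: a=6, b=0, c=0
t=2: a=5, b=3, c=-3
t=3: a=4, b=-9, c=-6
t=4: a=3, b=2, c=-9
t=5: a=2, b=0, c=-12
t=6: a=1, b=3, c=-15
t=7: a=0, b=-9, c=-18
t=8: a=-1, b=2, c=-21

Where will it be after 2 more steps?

a=-3, b=3, c=-27

A: linear, -1 per step → -3 at step 10.
B: cycles through 2, 0, 3, -9 every 4 steps. Step 10 lands at position 2 of the cycle → 3.
C: linear, -3 per step → -27 at step 10.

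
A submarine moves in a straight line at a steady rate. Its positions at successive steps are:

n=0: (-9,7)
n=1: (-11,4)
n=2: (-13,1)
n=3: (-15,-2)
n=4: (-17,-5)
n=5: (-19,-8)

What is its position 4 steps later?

Constant displacement of (-2,-3) per step.
step 6: (-19,-8) + (-2,-3) → (-21,-11)
step 7: (-21,-11) + (-2,-3) → (-23,-14)
step 8: (-23,-14) + (-2,-3) → (-25,-17)
step 9: (-25,-17) + (-2,-3) → (-27,-20)

(-27,-20)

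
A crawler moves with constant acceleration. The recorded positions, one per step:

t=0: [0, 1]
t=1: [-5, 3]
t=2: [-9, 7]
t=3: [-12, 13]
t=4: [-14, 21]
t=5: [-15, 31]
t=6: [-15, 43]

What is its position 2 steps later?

Successive displacements: [-5, +2], [-4, +4], [-3, +6], [-2, +8], [-1, +10], [+0, +12] — each changes by [+1, +2].
step 7: [-15, 43] + [+1, +14] → [-14, 57]
step 8: [-14, 57] + [+2, +16] → [-12, 73]

[-12, 73]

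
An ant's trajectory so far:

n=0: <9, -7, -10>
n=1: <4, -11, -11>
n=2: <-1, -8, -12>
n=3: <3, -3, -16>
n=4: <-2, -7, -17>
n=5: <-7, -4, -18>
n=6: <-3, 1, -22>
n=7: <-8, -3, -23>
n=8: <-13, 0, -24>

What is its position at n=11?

The moves between consecutive positions are <-5, -4, -1>, <-5, +3, -1>, <+4, +5, -4>, <-5, -4, -1>, <-5, +3, -1>, <+4, +5, -4>, <-5, -4, -1>, <-5, +3, -1>; they repeat the 3-cycle [<-5, -4, -1>, <-5, +3, -1>, <+4, +5, -4>].
step 9: apply <+4, +5, -4> → <-9, 5, -28>
step 10: apply <-5, -4, -1> → <-14, 1, -29>
step 11: apply <-5, +3, -1> → <-19, 4, -30>

<-19, 4, -30>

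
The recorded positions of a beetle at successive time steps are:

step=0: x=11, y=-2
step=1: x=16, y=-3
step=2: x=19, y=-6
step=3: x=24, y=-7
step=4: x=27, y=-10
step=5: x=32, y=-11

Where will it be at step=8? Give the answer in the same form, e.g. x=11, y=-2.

Step-to-step displacements: (+5,-1), (+3,-3), (+5,-1), (+3,-3), (+5,-1) — a repeating cycle of length 2.
step 6: apply (+3,-3) → x=35, y=-14
step 7: apply (+5,-1) → x=40, y=-15
step 8: apply (+3,-3) → x=43, y=-18

x=43, y=-18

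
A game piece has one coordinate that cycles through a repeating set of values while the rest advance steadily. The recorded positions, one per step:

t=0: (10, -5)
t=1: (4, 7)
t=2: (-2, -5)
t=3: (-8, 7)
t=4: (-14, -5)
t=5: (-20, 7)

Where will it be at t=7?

First: linear, -6 per step → -32 at step 7.
Second: cycles through -5, 7 every 2 steps. Step 7 lands at position 1 of the cycle → 7.

(-32, 7)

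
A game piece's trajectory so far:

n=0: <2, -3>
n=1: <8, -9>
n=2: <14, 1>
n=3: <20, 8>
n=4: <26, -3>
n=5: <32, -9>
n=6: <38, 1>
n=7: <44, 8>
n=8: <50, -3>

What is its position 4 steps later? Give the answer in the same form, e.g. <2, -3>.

<74, -3>

The first coordinate changes by +6 each step, so at step 12 it is 2 + 12·(6) = 74.
The second coordinate repeats the cycle [-3, -9, 1, 8] with period 4; step 12 mod 4 = 0, giving -3.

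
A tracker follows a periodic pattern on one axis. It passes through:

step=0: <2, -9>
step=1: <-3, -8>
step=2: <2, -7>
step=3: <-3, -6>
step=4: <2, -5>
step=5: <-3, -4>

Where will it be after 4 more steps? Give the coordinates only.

<-3, 0>

First: cycles through 2, -3 every 2 steps. Step 9 lands at position 1 of the cycle → -3.
Second: linear, +1 per step → 0 at step 9.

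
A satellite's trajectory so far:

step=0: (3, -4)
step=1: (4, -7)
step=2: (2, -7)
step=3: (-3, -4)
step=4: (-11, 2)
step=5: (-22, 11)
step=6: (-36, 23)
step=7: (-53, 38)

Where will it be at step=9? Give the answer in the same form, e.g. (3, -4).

Successive displacements: (+1, -3), (-2, +0), (-5, +3), (-8, +6), (-11, +9), (-14, +12), (-17, +15) — each changes by (-3, +3).
step 8: (-53, 38) + (-20, +18) → (-73, 56)
step 9: (-73, 56) + (-23, +21) → (-96, 77)

(-96, 77)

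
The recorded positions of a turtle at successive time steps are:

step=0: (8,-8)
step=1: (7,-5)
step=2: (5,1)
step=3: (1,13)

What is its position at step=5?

Consecutive displacements (-1,+3), (-2,+6), (-4,+12) scale by a factor of 2 each step.
step 4: (1,13) + (-8,+24) → (-7,37)
step 5: (-7,37) + (-16,+48) → (-23,85)

(-23,85)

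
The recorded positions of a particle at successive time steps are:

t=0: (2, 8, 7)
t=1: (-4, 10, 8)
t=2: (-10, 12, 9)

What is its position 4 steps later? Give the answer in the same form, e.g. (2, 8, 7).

The position changes by (-6, +2, +1) every step.
step 3: (-10, 12, 9) + (-6, +2, +1) → (-16, 14, 10)
step 4: (-16, 14, 10) + (-6, +2, +1) → (-22, 16, 11)
step 5: (-22, 16, 11) + (-6, +2, +1) → (-28, 18, 12)
step 6: (-28, 18, 12) + (-6, +2, +1) → (-34, 20, 13)

(-34, 20, 13)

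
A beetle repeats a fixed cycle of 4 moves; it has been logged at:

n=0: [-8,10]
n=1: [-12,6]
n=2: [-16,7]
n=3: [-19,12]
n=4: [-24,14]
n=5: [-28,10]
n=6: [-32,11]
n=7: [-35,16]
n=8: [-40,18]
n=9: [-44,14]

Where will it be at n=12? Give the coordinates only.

[-56,22]

Differencing gives [-4,-4], [-4,+1], [-3,+5], [-5,+2], [-4,-4], [-4,+1], [-3,+5], [-5,+2], [-4,-4]. This is the pattern [-4,-4], [-4,+1], [-3,+5], [-5,+2] repeated.
step 10: apply [-4,+1] → [-48,15]
step 11: apply [-3,+5] → [-51,20]
step 12: apply [-5,+2] → [-56,22]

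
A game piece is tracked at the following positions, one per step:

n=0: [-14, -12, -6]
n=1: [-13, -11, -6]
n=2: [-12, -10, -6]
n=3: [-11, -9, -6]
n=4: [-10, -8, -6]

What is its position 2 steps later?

[-8, -6, -6]

Each step adds [+1, +1, +0] to the position.
step 5: [-10, -8, -6] + [+1, +1, +0] → [-9, -7, -6]
step 6: [-9, -7, -6] + [+1, +1, +0] → [-8, -6, -6]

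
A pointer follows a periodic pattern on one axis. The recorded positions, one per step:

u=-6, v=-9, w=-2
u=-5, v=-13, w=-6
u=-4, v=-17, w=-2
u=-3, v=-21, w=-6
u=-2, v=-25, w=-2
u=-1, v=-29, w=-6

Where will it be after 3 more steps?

u=2, v=-41, w=-2

U: linear, +1 per step → 2 at step 8.
V: linear, -4 per step → -41 at step 8.
W: cycles through -2, -6 every 2 steps. Step 8 lands at position 0 of the cycle → -2.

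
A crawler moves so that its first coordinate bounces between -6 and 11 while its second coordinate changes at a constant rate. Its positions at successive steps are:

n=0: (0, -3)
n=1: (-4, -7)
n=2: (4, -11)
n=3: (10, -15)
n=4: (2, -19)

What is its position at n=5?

The first coordinate reflects between -6 and 11, moving 8 per step.
  step 5: 2 → -6
The second coordinate changes by -4 each step: at step 5 it is -23.

(-6, -23)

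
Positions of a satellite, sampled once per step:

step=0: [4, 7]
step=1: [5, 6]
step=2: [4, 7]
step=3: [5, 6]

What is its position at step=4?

[4, 7]

Step-to-step displacements: [+1, -1], [-1, +1], [+1, -1]; each is -1× the previous.
step 4: [5, 6] + [-1, +1] → [4, 7]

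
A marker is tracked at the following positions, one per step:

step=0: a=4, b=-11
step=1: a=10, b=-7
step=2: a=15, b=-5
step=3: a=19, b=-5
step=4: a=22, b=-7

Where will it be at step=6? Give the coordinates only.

a=25, b=-17

First differences are (+6,+4), (+5,+2), (+4,+0), (+3,-2); their common second difference is (-1,-2) (constant acceleration).
step 5: a=22, b=-7 + (+2,-4) → a=24, b=-11
step 6: a=24, b=-11 + (+1,-6) → a=25, b=-17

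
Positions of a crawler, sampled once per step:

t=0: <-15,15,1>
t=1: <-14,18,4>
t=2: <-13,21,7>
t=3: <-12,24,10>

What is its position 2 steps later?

<-10,30,16>

The position changes by <+1,+3,+3> every step.
step 4: <-12,24,10> + <+1,+3,+3> → <-11,27,13>
step 5: <-11,27,13> + <+1,+3,+3> → <-10,30,16>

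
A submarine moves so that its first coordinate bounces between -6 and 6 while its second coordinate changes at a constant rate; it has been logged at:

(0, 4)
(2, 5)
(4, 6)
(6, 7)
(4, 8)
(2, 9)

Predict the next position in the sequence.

The first coordinate travels 2 per step and bounces off the walls at -6 and 6.
  step 6: 2 → 0
The second coordinate changes by +1 each step: at step 6 it is 10.

(0, 10)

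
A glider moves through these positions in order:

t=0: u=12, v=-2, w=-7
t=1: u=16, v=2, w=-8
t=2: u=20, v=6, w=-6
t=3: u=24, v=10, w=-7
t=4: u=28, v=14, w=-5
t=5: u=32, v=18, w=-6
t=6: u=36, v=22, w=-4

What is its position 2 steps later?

The moves between consecutive positions are (+4, +4, -1), (+4, +4, +2), (+4, +4, -1), (+4, +4, +2), (+4, +4, -1), (+4, +4, +2); they repeat the 2-cycle [(+4, +4, -1), (+4, +4, +2)].
step 7: apply (+4, +4, -1) → u=40, v=26, w=-5
step 8: apply (+4, +4, +2) → u=44, v=30, w=-3

u=44, v=30, w=-3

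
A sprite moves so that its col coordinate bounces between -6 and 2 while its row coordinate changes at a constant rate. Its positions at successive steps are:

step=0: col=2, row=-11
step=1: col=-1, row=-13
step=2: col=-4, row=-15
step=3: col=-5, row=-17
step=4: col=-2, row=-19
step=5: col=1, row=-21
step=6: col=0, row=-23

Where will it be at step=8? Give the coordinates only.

col=-6, row=-27

The col coordinate travels 3 per step and bounces off the walls at -6 and 2.
  step 7: 0 → -3
  step 8: -3 → -6
The row coordinate changes by -2 each step: at step 8 it is -27.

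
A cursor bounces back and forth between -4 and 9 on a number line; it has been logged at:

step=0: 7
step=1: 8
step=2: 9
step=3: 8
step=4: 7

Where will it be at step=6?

The value travels 1 per step and bounces off the walls at -4 and 9.
  step 5: 7 → 6
  step 6: 6 → 5

5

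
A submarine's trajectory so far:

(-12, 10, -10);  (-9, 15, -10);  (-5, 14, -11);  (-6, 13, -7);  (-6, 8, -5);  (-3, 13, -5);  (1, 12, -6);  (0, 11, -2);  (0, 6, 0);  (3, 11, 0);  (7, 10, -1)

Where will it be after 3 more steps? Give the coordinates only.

Step-to-step displacements: (+3, +5, +0), (+4, -1, -1), (-1, -1, +4), (+0, -5, +2), (+3, +5, +0), (+4, -1, -1), (-1, -1, +4), (+0, -5, +2), (+3, +5, +0), (+4, -1, -1) — a repeating cycle of length 4.
step 11: apply (-1, -1, +4) → (6, 9, 3)
step 12: apply (+0, -5, +2) → (6, 4, 5)
step 13: apply (+3, +5, +0) → (9, 9, 5)

(9, 9, 5)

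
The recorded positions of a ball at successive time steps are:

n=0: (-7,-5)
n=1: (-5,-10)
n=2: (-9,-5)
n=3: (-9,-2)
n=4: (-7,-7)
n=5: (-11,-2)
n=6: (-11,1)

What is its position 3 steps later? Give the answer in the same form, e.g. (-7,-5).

(-13,4)

Differencing gives (+2,-5), (-4,+5), (+0,+3), (+2,-5), (-4,+5), (+0,+3). This is the pattern (+2,-5), (-4,+5), (+0,+3) repeated.
step 7: apply (+2,-5) → (-9,-4)
step 8: apply (-4,+5) → (-13,1)
step 9: apply (+0,+3) → (-13,4)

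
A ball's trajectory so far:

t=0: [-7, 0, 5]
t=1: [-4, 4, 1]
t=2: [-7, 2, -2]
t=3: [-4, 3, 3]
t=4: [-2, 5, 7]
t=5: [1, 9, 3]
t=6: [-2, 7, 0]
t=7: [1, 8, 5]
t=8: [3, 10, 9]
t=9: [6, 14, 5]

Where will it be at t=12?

The moves between consecutive positions are [+3, +4, -4], [-3, -2, -3], [+3, +1, +5], [+2, +2, +4], [+3, +4, -4], [-3, -2, -3], [+3, +1, +5], [+2, +2, +4], [+3, +4, -4]; they repeat the 4-cycle [[+3, +4, -4], [-3, -2, -3], [+3, +1, +5], [+2, +2, +4]].
step 10: apply [-3, -2, -3] → [3, 12, 2]
step 11: apply [+3, +1, +5] → [6, 13, 7]
step 12: apply [+2, +2, +4] → [8, 15, 11]

[8, 15, 11]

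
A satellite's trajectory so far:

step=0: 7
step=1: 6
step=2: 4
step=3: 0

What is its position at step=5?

Step-to-step displacements: -1, -2, -4; each is 2× the previous.
step 4: 0 − 8 → -8
step 5: -8 − 16 → -24

-24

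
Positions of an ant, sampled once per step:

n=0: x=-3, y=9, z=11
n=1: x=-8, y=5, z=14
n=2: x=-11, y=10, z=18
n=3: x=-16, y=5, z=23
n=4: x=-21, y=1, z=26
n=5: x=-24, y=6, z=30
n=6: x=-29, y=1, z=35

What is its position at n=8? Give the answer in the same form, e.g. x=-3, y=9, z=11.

Differencing gives (-5, -4, +3), (-3, +5, +4), (-5, -5, +5), (-5, -4, +3), (-3, +5, +4), (-5, -5, +5). This is the pattern (-5, -4, +3), (-3, +5, +4), (-5, -5, +5) repeated.
step 7: apply (-5, -4, +3) → x=-34, y=-3, z=38
step 8: apply (-3, +5, +4) → x=-37, y=2, z=42

x=-37, y=2, z=42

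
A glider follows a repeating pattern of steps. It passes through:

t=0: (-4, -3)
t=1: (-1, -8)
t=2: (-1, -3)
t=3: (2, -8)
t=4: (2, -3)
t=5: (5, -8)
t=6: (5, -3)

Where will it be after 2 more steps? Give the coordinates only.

(8, -3)

The moves between consecutive positions are (+3, -5), (+0, +5), (+3, -5), (+0, +5), (+3, -5), (+0, +5); they repeat the 2-cycle [(+3, -5), (+0, +5)].
step 7: apply (+3, -5) → (8, -8)
step 8: apply (+0, +5) → (8, -3)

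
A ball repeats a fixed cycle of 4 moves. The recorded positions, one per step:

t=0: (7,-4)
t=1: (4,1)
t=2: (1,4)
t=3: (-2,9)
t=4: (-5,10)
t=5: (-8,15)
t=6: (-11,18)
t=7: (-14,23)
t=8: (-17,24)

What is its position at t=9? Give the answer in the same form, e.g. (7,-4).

(-20,29)

The moves between consecutive positions are (-3,+5), (-3,+3), (-3,+5), (-3,+1), (-3,+5), (-3,+3), (-3,+5), (-3,+1); they repeat the 4-cycle [(-3,+5), (-3,+3), (-3,+5), (-3,+1)].
step 9: apply (-3,+5) → (-20,29)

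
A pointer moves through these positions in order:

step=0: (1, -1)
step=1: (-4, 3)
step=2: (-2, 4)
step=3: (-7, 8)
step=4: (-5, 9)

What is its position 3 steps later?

(-13, 18)

Differencing gives (-5, +4), (+2, +1), (-5, +4), (+2, +1). This is the pattern (-5, +4), (+2, +1) repeated.
step 5: apply (-5, +4) → (-10, 13)
step 6: apply (+2, +1) → (-8, 14)
step 7: apply (-5, +4) → (-13, 18)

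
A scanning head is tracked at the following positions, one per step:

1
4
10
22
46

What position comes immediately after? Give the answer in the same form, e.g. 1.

94

Consecutive displacements +3, +6, +12, +24 scale by a factor of 2 each step.
step 5: 46 + 48 → 94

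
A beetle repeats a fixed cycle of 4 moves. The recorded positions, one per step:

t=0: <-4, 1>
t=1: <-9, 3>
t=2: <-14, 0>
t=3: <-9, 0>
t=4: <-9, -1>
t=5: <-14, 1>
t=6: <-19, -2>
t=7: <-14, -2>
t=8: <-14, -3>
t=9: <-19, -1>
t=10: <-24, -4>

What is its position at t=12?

Step-to-step displacements: <-5, +2>, <-5, -3>, <+5, +0>, <+0, -1>, <-5, +2>, <-5, -3>, <+5, +0>, <+0, -1>, <-5, +2>, <-5, -3> — a repeating cycle of length 4.
step 11: apply <+5, +0> → <-19, -4>
step 12: apply <+0, -1> → <-19, -5>

<-19, -5>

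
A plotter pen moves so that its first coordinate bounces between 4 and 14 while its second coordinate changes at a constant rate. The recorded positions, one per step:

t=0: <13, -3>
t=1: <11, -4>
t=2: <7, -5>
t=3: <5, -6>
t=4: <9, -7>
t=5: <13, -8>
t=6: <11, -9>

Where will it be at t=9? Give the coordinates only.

<9, -12>

The first coordinate travels 4 per step and bounces off the walls at 4 and 14.
  step 7: 11 → 7
  step 8: 7 → 5
  step 9: 5 → 9
The second coordinate changes by -1 each step: at step 9 it is -12.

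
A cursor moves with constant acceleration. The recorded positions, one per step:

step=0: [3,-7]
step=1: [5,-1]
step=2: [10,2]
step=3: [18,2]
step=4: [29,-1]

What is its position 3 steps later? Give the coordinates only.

[80,-28]

Taking differences between consecutive positions: [+2,+6], [+5,+3], [+8,+0], [+11,-3]. These grow by [+3,-3] each step.
step 5: [29,-1] + [+14,-6] → [43,-7]
step 6: [43,-7] + [+17,-9] → [60,-16]
step 7: [60,-16] + [+20,-12] → [80,-28]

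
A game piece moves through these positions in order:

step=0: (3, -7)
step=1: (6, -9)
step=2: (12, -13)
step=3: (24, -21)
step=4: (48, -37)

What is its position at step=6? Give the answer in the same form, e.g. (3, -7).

The jumps are (+3, -2), (+6, -4), (+12, -8), (+24, -16) — a geometric progression with ratio 2.
step 5: (48, -37) + (+48, -32) → (96, -69)
step 6: (96, -69) + (+96, -64) → (192, -133)

(192, -133)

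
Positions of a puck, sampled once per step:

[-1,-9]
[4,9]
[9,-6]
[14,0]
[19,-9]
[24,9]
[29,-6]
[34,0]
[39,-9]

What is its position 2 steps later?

First: linear, +5 per step → 49 at step 10.
Second: cycles through -9, 9, -6, 0 every 4 steps. Step 10 lands at position 2 of the cycle → -6.

[49,-6]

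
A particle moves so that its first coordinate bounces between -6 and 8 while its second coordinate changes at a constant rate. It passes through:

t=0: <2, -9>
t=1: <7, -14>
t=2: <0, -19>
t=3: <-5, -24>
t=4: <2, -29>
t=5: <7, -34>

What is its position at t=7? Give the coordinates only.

The first coordinate reflects between -6 and 8, moving 7 per step.
  step 6: 7 → 0
  step 7: 0 → -5
The second coordinate changes by -5 each step: at step 7 it is -44.

<-5, -44>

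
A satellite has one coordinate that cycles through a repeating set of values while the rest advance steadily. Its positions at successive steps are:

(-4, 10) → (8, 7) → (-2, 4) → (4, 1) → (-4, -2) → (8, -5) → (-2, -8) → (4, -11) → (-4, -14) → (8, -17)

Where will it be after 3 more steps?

First: cycles through -4, 8, -2, 4 every 4 steps. Step 12 lands at position 0 of the cycle → -4.
Second: linear, -3 per step → -26 at step 12.

(-4, -26)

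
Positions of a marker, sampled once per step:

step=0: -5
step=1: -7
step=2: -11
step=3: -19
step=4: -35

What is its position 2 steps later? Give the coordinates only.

-131

Consecutive displacements -2, -4, -8, -16 scale by a factor of 2 each step.
step 5: -35 − 32 → -67
step 6: -67 − 64 → -131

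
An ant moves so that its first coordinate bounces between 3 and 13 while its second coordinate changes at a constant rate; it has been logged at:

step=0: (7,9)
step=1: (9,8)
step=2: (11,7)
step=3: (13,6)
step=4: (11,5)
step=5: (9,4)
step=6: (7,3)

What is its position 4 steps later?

(7,-1)

The first coordinate travels 2 per step and bounces off the walls at 3 and 13.
  step 7: 7 → 5
  step 8: 5 → 3
  step 9: 3 → 5
  step 10: 5 → 7
The second coordinate changes by -1 each step: at step 10 it is -1.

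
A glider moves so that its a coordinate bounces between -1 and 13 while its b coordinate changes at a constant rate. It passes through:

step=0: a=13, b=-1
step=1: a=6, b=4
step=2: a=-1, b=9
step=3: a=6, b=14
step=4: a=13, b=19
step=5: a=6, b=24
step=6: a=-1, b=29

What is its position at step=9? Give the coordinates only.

The a coordinate travels 7 per step and bounces off the walls at -1 and 13.
  step 7: -1 → 6
  step 8: 6 → 13
  step 9: 13 → 6
The b coordinate changes by +5 each step: at step 9 it is 44.

a=6, b=44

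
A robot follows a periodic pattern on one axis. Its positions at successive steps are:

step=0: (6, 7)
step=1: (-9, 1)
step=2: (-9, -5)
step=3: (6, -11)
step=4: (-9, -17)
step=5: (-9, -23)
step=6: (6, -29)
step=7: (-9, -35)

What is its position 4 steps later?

(-9, -59)

The first coordinate repeats the cycle [6, -9, -9] with period 3; step 11 mod 3 = 2, giving -9.
The second coordinate changes by -6 each step, so at step 11 it is 7 + 11·(-6) = -59.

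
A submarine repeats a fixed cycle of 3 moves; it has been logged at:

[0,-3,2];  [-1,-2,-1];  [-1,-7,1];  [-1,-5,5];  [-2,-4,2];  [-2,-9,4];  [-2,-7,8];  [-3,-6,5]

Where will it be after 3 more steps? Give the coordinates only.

[-4,-8,8]

Differencing gives [-1,+1,-3], [+0,-5,+2], [+0,+2,+4], [-1,+1,-3], [+0,-5,+2], [+0,+2,+4], [-1,+1,-3]. This is the pattern [-1,+1,-3], [+0,-5,+2], [+0,+2,+4] repeated.
step 8: apply [+0,-5,+2] → [-3,-11,7]
step 9: apply [+0,+2,+4] → [-3,-9,11]
step 10: apply [-1,+1,-3] → [-4,-8,8]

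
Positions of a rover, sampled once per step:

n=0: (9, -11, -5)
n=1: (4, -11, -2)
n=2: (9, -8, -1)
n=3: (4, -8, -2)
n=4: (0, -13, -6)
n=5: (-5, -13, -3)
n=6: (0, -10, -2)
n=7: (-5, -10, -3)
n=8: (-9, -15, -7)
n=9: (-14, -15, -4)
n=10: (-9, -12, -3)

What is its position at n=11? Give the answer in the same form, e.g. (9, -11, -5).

(-14, -12, -4)

The moves between consecutive positions are (-5, +0, +3), (+5, +3, +1), (-5, +0, -1), (-4, -5, -4), (-5, +0, +3), (+5, +3, +1), (-5, +0, -1), (-4, -5, -4), (-5, +0, +3), (+5, +3, +1); they repeat the 4-cycle [(-5, +0, +3), (+5, +3, +1), (-5, +0, -1), (-4, -5, -4)].
step 11: apply (-5, +0, -1) → (-14, -12, -4)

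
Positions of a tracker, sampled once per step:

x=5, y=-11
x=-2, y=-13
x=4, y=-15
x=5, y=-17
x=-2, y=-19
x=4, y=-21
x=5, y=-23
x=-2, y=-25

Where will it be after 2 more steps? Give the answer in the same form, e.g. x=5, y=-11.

x=5, y=-29

X: cycles through 5, -2, 4 every 3 steps. Step 9 lands at position 0 of the cycle → 5.
Y: linear, -2 per step → -29 at step 9.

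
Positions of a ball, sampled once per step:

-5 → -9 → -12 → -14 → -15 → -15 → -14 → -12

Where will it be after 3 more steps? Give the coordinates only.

0

Taking differences between consecutive positions: -4, -3, -2, -1, +0, +1, +2. These grow by +1 each step.
step 8: -12 + 3 → -9
step 9: -9 + 4 → -5
step 10: -5 + 5 → 0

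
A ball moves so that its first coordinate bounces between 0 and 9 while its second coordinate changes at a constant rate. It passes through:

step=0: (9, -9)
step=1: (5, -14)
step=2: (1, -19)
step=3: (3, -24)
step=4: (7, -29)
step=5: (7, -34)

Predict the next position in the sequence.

(3, -39)

The first coordinate reflects between 0 and 9, moving 4 per step.
  step 6: 7 → 3
The second coordinate changes by -5 each step: at step 6 it is -39.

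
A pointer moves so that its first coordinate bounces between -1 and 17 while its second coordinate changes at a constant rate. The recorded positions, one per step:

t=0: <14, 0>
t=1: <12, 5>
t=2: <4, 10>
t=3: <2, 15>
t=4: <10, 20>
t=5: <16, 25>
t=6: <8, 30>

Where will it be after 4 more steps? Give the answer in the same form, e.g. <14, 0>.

<12, 50>

The first coordinate reflects between -1 and 17, moving 8 per step.
  step 7: 8 → 0
  step 8: 0 → 6
  step 9: 6 → 14
  step 10: 14 → 12
The second coordinate changes by +5 each step: at step 10 it is 50.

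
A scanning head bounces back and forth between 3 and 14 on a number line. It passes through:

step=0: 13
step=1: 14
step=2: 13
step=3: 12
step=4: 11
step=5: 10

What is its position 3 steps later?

7

The value travels 1 per step and bounces off the walls at 3 and 14.
  step 6: 10 → 9
  step 7: 9 → 8
  step 8: 8 → 7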